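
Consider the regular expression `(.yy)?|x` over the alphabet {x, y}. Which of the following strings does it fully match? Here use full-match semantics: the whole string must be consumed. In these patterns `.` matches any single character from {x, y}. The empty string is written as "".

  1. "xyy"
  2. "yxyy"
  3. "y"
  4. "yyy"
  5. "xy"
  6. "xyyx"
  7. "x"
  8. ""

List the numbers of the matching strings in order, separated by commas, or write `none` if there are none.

1. "xyy" → match
2. "yxyy" → no match
3. "y" → no match
4. "yyy" → match
5. "xy" → no match
6. "xyyx" → no match
7. "x" → match
8. "" → match

1, 4, 7, 8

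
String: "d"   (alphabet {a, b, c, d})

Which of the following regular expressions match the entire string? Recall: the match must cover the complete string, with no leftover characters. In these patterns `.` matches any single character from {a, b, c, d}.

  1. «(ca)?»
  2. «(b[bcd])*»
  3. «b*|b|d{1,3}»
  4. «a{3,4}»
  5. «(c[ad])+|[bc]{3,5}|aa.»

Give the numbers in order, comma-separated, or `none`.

3

1 → no match
2 → no match
3 → match
4 → no match — must start with "a"
5 → no match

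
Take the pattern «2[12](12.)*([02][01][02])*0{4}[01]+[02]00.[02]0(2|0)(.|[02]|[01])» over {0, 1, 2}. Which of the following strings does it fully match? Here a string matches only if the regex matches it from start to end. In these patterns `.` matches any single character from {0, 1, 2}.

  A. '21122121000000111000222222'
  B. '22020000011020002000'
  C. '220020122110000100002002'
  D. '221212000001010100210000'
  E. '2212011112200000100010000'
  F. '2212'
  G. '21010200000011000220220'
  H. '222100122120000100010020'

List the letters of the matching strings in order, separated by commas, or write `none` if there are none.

A → no match
B → no match
C → no match
D → no match
E → no match
F → no match
G → no match
H → match

H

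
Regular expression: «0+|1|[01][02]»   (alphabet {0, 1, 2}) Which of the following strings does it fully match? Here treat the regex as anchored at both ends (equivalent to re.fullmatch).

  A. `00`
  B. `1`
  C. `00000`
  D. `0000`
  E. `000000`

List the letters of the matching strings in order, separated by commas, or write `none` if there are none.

A, B, C, D, E

A → match
B → match
C → match
D → match
E → match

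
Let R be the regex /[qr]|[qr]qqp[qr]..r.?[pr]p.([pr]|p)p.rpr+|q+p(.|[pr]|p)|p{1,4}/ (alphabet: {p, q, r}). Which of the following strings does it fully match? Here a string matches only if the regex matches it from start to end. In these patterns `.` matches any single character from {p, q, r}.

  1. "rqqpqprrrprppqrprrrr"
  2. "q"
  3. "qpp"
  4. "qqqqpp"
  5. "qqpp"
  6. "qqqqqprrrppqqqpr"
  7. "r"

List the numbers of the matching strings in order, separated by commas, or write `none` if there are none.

1 → match
2 → match
3 → match
4 → match
5 → match
6 → no match
7 → match

1, 2, 3, 4, 5, 7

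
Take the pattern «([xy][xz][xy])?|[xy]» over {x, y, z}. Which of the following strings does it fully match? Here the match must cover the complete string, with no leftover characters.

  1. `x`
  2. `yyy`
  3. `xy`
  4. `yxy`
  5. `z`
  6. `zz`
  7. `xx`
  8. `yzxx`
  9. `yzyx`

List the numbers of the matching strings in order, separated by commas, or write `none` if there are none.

1 → match
2 → no match
3 → no match
4 → match
5 → no match
6 → no match
7 → no match
8 → no match
9 → no match

1, 4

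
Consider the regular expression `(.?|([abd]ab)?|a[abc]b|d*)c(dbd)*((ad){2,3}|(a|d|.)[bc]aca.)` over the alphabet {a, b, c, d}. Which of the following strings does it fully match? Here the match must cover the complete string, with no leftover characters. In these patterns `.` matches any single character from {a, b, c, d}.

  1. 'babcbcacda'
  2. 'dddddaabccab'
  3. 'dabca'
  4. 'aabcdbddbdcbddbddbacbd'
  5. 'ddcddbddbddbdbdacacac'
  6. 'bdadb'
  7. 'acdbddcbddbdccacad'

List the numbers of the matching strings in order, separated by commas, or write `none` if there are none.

1. 'babcbcacda' → no match
2. 'dddddaabccab' → no match
3. 'dabca' → no match
4 → no match
5 → no match
6. 'bdadb' → no match
7 → no match

none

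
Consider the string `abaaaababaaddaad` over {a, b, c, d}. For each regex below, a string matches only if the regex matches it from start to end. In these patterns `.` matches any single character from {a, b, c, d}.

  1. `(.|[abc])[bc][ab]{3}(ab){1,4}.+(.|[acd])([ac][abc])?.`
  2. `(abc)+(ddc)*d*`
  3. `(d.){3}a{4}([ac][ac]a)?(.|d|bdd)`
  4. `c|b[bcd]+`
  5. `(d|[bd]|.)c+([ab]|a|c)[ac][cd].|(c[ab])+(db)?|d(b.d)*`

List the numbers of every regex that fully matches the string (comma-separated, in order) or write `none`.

1

1 → match
2 → no match — must start with `abc`
3 → no match — must start with `d`
4 → no match
5 → no match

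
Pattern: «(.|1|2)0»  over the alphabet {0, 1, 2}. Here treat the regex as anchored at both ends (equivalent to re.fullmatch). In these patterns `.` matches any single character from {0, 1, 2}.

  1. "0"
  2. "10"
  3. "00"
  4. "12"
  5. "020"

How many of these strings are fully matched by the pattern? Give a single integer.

1 → no match
2 → match
3 → match
4 → no match — must end with "0"
5 → no match
Total matched: 2

2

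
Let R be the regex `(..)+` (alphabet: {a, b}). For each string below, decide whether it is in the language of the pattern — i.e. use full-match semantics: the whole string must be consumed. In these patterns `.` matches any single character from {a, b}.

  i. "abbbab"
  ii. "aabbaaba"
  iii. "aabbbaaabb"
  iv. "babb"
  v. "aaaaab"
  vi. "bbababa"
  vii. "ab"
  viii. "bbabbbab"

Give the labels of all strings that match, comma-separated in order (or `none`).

i. "abbbab" → match
ii. "aabbaaba" → match
iii. "aabbbaaabb" → match
iv. "babb" → match
v. "aaaaab" → match
vi. "bbababa" → no match
vii. "ab" → match
viii. "bbabbbab" → match

i, ii, iii, iv, v, vii, viii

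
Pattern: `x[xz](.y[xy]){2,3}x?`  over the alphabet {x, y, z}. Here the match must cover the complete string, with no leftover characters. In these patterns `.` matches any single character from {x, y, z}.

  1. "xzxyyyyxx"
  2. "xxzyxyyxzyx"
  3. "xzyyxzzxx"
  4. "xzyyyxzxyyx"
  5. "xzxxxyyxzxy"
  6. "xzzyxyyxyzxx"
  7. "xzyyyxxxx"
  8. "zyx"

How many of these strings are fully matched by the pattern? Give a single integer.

2

1 → match
2 → match
3 → no match
4 → no match
5 → no match
6 → no match
7 → no match
8 → no match — must start with "x"
Total matched: 2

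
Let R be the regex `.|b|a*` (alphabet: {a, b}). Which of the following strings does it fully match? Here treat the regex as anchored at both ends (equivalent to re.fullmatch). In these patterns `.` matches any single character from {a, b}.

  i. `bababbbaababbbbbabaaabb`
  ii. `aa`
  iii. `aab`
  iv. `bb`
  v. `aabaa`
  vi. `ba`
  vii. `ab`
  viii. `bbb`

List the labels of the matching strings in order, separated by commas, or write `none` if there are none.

ii

i → no match
ii → match
iii → no match
iv → no match
v → no match
vi → no match
vii → no match
viii → no match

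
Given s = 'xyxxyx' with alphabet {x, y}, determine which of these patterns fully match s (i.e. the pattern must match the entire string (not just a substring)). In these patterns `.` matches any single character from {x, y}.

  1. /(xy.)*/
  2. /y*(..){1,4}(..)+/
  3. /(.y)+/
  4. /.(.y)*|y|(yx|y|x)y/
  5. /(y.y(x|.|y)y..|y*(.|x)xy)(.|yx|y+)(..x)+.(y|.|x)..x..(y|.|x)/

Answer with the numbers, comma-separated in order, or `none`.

1 → match
2 → match
3 → no match — must end with 'y'
4 → no match
5 → no match

1, 2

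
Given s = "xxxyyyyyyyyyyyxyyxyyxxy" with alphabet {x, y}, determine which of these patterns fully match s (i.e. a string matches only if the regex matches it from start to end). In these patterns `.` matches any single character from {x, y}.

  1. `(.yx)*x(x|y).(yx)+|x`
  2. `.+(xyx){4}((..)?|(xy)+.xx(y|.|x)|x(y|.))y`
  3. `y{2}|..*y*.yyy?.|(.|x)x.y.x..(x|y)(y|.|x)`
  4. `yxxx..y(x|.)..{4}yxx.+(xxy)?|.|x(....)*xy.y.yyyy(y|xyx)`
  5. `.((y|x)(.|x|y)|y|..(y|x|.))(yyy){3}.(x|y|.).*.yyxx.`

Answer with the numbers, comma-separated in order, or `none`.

5

1 → no match
2 → no match
3 → no match
4 → no match
5 → match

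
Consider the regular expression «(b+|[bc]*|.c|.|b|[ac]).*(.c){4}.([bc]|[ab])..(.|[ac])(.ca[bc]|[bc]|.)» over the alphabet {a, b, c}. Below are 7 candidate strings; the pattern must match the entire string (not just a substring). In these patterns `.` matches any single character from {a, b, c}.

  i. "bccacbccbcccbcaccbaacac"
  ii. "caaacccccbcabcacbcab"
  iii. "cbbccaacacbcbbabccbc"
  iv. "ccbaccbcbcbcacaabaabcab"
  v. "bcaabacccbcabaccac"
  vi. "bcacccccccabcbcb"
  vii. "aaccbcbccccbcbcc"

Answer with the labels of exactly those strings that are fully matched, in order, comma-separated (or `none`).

i, ii, iv, vi, vii

i → match
ii → match
iii → no match
iv → match
v → no match
vi → match
vii → match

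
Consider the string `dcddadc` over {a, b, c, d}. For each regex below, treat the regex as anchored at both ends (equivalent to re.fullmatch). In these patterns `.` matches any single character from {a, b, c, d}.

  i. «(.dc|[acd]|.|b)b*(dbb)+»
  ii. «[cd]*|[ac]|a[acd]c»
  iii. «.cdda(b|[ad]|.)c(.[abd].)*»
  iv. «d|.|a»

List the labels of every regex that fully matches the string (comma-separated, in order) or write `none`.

iii

i → no match — must end with `dbb`
ii → no match
iii → match
iv → no match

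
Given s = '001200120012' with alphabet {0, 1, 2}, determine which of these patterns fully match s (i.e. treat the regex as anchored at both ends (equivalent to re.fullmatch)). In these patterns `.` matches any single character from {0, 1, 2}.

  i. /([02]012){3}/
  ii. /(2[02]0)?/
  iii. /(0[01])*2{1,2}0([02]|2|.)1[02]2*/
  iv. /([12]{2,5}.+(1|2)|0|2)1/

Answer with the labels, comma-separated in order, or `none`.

i → match
ii → no match
iii → no match
iv → no match — must end with '1'

i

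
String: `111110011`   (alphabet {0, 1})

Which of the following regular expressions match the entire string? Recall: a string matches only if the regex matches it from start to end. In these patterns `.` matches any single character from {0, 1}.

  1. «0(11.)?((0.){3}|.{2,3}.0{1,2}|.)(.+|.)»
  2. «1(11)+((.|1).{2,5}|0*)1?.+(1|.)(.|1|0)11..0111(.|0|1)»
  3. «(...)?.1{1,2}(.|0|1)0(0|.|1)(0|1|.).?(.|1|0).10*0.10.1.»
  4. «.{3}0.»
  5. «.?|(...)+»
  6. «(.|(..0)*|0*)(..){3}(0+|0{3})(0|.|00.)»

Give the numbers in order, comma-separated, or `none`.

1 → no match — must start with `0`
2 → no match
3 → no match
4 → no match
5 → match
6 → no match

5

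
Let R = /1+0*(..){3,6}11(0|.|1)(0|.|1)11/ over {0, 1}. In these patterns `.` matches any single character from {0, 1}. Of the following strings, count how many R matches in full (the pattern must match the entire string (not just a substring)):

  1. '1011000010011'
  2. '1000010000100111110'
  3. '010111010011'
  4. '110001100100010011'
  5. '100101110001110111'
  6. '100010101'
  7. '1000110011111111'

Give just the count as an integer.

1 → no match
2 → no match — must end with '11'
3 → no match — must start with '1'
4 → no match
5 → match
6 → no match — must end with '11'
7 → match
Total matched: 2

2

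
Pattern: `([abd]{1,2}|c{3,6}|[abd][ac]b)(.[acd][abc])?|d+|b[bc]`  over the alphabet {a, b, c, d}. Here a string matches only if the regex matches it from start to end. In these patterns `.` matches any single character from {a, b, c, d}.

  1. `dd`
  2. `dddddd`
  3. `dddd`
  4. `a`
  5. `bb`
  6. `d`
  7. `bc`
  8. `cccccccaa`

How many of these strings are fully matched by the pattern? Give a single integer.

8

1 → match
2 → match
3 → match
4 → match
5 → match
6 → match
7 → match
8 → match
Total matched: 8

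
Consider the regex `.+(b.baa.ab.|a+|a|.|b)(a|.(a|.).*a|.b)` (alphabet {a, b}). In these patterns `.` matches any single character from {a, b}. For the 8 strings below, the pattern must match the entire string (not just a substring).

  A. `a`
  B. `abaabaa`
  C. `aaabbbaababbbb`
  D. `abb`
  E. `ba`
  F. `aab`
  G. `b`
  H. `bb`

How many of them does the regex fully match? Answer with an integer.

2

A. `a` → no match
B. `abaabaa` → match
C → match
D. `abb` → no match
E. `ba` → no match
F. `aab` → no match
G. `b` → no match
H. `bb` → no match
Total matched: 2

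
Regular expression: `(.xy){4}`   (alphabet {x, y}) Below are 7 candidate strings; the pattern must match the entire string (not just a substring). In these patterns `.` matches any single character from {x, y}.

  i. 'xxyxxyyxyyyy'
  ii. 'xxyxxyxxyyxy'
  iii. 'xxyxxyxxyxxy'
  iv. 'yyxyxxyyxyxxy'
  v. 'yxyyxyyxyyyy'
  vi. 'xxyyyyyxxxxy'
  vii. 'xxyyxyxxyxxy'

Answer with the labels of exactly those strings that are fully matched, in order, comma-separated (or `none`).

i → no match — must end with 'xy'
ii → match
iii → match
iv → no match
v → no match — must end with 'xy'
vi → no match
vii → match

ii, iii, vii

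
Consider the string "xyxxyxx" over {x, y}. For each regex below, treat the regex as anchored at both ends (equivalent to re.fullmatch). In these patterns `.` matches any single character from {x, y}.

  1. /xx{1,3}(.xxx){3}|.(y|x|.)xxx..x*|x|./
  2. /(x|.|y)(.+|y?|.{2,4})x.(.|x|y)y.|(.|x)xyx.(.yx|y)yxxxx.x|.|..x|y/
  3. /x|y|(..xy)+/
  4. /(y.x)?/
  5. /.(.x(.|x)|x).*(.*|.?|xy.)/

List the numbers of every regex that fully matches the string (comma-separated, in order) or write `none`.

1 → no match
2 → no match
3 → no match
4 → no match
5 → match

5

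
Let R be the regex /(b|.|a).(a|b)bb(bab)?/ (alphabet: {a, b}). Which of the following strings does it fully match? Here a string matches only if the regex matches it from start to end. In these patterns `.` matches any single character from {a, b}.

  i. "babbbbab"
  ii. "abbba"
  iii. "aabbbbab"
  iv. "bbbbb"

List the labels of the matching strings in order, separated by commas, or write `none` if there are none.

i, iii, iv

i. "babbbbab" → match
ii. "abbba" → no match
iii. "aabbbbab" → match
iv. "bbbbb" → match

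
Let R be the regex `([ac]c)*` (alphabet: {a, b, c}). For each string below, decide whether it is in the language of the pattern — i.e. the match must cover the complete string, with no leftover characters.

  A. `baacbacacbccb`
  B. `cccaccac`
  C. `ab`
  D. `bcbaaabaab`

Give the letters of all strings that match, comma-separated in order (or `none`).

none

A → no match
B → no match
C → no match
D → no match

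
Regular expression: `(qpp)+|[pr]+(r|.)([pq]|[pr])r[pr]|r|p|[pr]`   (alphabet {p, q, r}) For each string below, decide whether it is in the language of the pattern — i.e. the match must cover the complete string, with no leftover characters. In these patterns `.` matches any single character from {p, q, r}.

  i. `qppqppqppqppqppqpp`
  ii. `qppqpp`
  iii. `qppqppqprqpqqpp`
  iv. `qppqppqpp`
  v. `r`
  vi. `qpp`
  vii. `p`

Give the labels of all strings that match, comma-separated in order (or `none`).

i, ii, iv, v, vi, vii

i → match
ii → match
iii → no match
iv → match
v → match
vi → match
vii → match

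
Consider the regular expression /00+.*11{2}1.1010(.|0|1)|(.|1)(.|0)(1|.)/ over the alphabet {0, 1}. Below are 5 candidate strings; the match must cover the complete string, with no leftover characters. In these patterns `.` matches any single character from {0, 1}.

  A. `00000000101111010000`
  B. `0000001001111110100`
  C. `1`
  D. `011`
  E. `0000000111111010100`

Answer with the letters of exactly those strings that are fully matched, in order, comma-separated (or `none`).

B, D, E

A → no match
B → match
C → no match
D → match
E → match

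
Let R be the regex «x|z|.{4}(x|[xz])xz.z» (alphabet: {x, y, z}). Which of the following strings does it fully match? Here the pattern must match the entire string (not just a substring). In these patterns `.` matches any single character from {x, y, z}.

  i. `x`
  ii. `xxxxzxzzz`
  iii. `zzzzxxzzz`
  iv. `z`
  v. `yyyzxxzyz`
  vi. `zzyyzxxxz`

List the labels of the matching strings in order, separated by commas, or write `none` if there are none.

i, ii, iii, iv, v

i. `x` → match
ii. `xxxxzxzzz` → match
iii. `zzzzxxzzz` → match
iv. `z` → match
v. `yyyzxxzyz` → match
vi. `zzyyzxxxz` → no match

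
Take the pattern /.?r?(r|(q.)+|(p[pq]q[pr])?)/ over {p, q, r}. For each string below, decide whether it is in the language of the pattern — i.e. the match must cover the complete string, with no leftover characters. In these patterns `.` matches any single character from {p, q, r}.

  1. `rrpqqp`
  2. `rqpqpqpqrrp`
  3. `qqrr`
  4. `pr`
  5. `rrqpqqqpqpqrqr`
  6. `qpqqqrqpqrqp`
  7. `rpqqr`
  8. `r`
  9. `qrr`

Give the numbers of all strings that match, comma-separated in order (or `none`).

1 → match
2 → no match
3 → no match
4 → match
5 → match
6 → match
7 → match
8 → match
9 → match

1, 4, 5, 6, 7, 8, 9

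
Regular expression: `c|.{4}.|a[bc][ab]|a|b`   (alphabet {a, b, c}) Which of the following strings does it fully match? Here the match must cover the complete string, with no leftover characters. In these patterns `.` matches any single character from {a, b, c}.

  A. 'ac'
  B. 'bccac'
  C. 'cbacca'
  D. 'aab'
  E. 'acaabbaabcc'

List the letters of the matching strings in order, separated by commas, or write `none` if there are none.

B

A → no match
B → match
C → no match
D → no match
E → no match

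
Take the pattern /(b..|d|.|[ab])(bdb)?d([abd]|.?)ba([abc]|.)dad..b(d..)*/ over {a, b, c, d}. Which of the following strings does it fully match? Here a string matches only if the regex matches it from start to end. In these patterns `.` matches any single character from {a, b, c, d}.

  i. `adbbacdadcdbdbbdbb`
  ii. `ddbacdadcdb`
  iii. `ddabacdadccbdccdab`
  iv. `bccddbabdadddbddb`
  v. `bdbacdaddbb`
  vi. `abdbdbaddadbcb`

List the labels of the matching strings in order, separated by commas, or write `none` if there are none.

i → match
ii → match
iii → match
iv → match
v → match
vi → match

i, ii, iii, iv, v, vi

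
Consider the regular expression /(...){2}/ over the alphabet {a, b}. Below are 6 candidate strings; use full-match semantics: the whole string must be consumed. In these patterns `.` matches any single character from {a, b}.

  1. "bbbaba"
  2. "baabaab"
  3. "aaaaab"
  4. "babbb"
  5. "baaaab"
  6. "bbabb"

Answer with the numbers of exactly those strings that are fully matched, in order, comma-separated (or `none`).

1 → match
2 → no match
3 → match
4 → no match
5 → match
6 → no match

1, 3, 5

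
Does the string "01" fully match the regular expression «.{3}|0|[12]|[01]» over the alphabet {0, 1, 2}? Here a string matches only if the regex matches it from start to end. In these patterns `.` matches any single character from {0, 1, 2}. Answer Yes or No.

No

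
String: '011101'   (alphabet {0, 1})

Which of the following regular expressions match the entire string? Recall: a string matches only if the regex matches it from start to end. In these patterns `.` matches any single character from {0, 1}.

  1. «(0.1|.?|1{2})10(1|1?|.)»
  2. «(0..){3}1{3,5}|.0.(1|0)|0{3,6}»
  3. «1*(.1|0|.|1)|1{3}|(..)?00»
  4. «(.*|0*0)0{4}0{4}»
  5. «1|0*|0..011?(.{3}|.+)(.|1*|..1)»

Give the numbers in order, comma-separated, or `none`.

1

1 → match
2 → no match
3 → no match
4 → no match — must end with '0'
5 → no match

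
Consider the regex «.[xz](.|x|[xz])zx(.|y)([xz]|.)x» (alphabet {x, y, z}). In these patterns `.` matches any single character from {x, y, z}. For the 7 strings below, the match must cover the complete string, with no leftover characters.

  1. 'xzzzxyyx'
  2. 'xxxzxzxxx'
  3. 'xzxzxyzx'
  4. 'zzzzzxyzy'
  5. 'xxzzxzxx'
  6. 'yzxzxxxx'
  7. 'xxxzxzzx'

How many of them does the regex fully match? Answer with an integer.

1 → match
2 → no match
3 → match
4 → no match — must end with 'x'
5 → match
6 → match
7 → match
Total matched: 5

5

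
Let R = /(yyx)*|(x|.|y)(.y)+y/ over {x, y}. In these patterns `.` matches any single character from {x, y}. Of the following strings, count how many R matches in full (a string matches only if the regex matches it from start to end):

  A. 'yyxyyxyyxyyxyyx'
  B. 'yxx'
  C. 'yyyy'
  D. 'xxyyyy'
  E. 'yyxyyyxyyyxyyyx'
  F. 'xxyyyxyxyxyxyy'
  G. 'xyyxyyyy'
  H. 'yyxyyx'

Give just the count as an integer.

6

A → match
B → no match
C → match
D → match
E → no match
F → match
G → match
H → match
Total matched: 6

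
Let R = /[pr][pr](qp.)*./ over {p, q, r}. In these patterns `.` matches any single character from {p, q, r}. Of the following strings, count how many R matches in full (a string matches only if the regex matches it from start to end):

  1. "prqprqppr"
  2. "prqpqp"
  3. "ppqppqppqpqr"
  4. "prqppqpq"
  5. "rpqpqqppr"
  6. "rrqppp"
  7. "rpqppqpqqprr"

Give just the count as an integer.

6

1 → match
2 → match
3 → match
4 → no match
5 → match
6 → match
7 → match
Total matched: 6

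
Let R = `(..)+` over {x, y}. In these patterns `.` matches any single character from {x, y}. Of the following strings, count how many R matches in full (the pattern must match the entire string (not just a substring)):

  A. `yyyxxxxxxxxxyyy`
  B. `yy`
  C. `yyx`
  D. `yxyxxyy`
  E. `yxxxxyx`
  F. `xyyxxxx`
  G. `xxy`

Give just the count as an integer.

A → no match
B → match
C → no match
D → no match
E → no match
F → no match
G → no match
Total matched: 1

1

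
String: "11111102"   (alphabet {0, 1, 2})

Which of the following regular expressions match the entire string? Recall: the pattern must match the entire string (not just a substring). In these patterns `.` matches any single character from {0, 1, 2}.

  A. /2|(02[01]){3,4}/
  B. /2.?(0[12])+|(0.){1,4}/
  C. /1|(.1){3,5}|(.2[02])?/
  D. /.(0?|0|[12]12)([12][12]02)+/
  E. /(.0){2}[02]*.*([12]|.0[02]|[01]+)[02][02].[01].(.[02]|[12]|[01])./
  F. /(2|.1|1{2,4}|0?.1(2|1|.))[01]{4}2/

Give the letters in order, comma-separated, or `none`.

A → no match
B → no match
C → no match
D → no match
E → no match
F → match

F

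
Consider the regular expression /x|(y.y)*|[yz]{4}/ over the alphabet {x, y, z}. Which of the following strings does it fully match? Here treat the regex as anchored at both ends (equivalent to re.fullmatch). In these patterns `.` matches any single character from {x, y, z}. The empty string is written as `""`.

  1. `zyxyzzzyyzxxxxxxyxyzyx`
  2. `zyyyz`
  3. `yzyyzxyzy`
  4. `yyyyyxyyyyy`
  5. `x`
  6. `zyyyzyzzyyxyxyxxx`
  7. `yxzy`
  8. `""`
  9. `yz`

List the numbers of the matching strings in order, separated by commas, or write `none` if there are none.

5, 8

1 → no match
2 → no match
3 → no match
4 → no match
5 → match
6 → no match
7 → no match
8 → match
9 → no match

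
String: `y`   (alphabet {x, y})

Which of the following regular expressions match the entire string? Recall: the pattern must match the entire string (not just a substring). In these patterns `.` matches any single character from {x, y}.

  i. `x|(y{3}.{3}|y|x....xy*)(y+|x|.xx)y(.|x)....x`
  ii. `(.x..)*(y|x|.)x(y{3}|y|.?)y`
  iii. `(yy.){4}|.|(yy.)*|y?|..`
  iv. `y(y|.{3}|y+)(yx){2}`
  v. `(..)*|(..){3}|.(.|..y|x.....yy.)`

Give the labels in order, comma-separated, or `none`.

i → no match — must end with `x`
ii → no match
iii → match
iv → no match — must end with `yx`
v → no match

iii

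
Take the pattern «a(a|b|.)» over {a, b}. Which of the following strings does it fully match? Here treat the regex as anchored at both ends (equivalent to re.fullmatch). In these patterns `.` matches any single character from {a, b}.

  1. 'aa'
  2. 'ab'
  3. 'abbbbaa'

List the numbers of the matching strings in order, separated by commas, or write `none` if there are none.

1, 2

1 → match
2 → match
3 → no match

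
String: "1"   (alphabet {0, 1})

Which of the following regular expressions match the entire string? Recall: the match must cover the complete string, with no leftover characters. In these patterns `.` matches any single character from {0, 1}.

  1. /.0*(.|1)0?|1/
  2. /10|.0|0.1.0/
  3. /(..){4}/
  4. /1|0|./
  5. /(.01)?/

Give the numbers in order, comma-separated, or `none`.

1, 4

1 → match
2 → no match
3 → no match
4 → match
5 → no match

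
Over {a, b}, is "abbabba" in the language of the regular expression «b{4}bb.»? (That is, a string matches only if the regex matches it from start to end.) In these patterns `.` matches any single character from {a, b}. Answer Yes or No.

No

Every match must start with "b", but "abbabba" does not.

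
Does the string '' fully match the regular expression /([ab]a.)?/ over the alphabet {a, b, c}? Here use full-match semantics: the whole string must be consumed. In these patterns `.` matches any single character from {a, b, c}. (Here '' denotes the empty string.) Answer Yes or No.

Yes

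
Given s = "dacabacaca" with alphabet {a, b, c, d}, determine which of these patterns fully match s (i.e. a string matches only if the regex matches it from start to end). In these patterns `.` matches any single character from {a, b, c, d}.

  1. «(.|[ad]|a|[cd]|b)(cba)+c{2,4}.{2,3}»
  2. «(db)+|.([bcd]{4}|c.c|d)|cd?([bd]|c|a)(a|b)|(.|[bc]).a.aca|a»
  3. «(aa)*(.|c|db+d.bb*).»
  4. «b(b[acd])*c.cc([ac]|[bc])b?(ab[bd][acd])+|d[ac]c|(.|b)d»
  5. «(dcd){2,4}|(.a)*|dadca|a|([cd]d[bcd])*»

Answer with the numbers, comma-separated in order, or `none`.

5

1 → no match
2 → no match
3 → no match
4 → no match
5 → match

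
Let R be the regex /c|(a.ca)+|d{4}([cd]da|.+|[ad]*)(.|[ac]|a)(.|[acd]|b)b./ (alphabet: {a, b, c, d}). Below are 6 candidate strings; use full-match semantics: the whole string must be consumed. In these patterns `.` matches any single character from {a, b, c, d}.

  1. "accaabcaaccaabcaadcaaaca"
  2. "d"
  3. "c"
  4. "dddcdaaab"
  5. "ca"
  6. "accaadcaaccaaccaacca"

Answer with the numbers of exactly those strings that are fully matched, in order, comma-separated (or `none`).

1 → match
2 → no match
3 → match
4 → no match
5 → no match
6 → match

1, 3, 6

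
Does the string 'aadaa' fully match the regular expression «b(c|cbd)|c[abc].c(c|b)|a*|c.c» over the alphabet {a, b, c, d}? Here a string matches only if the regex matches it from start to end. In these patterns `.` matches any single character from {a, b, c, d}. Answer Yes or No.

No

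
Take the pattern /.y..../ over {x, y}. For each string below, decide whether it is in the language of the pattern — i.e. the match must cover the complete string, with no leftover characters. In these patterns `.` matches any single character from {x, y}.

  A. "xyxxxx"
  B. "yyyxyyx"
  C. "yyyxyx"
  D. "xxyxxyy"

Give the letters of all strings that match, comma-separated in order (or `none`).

A, C

A. "xyxxxx" → match
B. "yyyxyyx" → no match
C. "yyyxyx" → match
D. "xxyxxyy" → no match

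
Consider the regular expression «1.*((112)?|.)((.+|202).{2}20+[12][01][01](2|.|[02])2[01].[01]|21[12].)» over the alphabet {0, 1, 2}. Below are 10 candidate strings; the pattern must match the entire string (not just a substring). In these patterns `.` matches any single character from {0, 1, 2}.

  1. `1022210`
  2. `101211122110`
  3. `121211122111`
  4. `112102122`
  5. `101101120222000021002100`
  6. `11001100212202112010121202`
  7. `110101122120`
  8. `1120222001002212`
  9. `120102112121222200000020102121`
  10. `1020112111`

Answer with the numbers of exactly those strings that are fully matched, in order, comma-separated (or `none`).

2, 3, 4, 5, 7, 9, 10

1 → no match
2 → match
3 → match
4 → match
5 → match
6 → no match
7 → match
8 → no match
9 → match
10 → match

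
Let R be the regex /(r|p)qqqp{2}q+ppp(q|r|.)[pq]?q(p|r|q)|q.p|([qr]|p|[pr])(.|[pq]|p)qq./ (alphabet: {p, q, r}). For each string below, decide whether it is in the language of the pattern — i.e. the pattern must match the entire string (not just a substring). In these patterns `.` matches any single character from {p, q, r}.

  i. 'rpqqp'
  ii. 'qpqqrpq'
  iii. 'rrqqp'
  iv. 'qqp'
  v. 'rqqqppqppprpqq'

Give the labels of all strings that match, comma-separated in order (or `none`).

i, iii, iv, v

i → match
ii → no match
iii → match
iv → match
v → match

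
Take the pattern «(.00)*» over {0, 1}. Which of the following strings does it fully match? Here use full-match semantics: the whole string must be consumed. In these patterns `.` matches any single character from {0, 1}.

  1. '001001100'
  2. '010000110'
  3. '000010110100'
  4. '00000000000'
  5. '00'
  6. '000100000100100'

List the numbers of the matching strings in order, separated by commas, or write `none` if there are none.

1 → no match
2 → no match
3 → no match
4 → no match
5 → no match
6 → match

6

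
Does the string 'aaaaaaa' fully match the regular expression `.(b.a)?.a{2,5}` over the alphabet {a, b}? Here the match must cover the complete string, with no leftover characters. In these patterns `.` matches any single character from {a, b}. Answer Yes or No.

Yes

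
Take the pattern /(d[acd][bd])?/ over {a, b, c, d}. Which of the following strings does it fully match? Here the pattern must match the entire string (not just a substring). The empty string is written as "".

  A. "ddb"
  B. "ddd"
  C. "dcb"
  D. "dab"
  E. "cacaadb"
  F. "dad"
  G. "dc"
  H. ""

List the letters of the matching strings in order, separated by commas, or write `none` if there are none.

A. "ddb" → match
B. "ddd" → match
C. "dcb" → match
D. "dab" → match
E. "cacaadb" → no match
F. "dad" → match
G. "dc" → no match
H. "" → match

A, B, C, D, F, H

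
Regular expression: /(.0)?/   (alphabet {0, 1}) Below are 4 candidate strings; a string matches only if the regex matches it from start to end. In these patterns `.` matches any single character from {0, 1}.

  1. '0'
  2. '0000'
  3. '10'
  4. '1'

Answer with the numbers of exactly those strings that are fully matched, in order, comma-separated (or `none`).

3

1 → no match
2 → no match
3 → match
4 → no match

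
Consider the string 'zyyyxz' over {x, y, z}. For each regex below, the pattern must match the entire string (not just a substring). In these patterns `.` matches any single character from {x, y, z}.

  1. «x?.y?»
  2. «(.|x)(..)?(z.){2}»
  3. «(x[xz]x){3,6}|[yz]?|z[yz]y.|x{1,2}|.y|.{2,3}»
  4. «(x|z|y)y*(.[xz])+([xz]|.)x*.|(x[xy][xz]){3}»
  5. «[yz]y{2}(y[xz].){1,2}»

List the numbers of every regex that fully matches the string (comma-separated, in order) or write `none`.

1 → no match
2 → no match
3 → no match
4 → no match
5 → match

5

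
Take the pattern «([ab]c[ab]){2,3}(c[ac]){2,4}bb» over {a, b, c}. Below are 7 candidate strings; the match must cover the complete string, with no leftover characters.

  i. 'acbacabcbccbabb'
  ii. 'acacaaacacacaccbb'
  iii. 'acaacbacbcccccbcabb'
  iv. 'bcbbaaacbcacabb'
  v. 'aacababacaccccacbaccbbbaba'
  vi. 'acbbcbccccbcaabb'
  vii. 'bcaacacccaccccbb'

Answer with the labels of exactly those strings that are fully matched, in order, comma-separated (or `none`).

i → no match
ii → no match
iii → no match
iv → no match
v → no match — must end with 'bb'
vi → no match
vii → match

vii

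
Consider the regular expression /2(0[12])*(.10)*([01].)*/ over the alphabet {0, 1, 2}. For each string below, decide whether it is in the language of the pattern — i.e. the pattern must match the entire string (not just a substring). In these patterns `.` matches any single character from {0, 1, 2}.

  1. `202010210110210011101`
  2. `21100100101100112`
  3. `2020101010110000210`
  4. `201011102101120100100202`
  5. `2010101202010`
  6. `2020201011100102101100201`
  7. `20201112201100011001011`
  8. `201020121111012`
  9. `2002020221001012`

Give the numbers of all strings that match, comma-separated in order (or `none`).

1 → match
2 → match
3 → match
4 → no match
5 → no match
6 → match
7 → no match
8 → no match
9 → no match

1, 2, 3, 6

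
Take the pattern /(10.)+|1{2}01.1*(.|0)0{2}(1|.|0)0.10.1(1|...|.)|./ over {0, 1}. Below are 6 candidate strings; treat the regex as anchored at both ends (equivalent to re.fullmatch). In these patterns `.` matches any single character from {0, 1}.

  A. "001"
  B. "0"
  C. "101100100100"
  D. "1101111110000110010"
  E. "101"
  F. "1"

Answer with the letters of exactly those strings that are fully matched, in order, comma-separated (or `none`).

A → no match
B → match
C → match
D → match
E → match
F → match

B, C, D, E, F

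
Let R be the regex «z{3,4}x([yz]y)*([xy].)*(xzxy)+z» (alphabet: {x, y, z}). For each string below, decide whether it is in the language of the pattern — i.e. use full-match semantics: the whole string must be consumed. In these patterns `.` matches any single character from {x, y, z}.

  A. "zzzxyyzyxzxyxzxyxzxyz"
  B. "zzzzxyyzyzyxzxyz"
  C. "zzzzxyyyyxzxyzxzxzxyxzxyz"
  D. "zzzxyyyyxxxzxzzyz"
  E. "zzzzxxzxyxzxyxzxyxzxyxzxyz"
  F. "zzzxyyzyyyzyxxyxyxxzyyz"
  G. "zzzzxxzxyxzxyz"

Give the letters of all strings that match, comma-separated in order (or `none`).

A, B, E, G

A → match
B → match
C → no match
D → no match — must end with "xzxyz"
E → match
F → no match — must end with "xzxyz"
G → match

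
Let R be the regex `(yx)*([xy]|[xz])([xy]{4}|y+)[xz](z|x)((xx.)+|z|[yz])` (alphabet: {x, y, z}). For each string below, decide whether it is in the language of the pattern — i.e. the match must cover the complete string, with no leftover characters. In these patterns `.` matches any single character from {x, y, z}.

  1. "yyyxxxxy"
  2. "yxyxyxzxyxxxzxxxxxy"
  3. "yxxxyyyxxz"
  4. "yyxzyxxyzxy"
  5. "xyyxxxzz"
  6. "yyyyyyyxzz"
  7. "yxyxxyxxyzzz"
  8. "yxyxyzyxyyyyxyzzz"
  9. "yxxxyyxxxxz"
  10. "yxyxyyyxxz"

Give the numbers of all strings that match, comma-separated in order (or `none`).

1, 2, 3, 5, 6, 7, 10

1 → match
2 → match
3 → match
4 → no match
5 → match
6 → match
7 → match
8 → no match
9 → no match
10 → match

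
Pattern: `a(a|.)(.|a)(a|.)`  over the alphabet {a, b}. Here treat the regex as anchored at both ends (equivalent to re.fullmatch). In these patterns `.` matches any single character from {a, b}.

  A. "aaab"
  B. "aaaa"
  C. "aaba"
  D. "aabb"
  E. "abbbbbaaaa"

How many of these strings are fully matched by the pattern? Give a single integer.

A. "aaab" → match
B. "aaaa" → match
C. "aaba" → match
D. "aabb" → match
E. "abbbbbaaaa" → no match
Total matched: 4

4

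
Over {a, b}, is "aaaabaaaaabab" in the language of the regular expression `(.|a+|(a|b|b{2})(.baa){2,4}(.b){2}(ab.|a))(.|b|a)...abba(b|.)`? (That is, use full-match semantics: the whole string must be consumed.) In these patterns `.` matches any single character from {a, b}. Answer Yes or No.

No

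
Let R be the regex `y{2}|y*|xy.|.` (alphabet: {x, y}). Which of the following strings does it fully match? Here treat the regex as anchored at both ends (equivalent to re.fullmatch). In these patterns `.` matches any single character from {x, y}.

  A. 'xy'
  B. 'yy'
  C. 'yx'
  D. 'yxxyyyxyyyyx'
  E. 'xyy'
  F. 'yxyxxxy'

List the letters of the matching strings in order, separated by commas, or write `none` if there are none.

A → no match
B → match
C → no match
D → no match
E → match
F → no match

B, E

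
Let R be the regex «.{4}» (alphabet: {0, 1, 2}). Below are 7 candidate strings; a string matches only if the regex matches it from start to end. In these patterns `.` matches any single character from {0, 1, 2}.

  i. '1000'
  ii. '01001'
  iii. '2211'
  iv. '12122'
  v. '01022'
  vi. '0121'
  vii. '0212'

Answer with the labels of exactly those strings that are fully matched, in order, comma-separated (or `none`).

i → match
ii → no match
iii → match
iv → no match
v → no match
vi → match
vii → match

i, iii, vi, vii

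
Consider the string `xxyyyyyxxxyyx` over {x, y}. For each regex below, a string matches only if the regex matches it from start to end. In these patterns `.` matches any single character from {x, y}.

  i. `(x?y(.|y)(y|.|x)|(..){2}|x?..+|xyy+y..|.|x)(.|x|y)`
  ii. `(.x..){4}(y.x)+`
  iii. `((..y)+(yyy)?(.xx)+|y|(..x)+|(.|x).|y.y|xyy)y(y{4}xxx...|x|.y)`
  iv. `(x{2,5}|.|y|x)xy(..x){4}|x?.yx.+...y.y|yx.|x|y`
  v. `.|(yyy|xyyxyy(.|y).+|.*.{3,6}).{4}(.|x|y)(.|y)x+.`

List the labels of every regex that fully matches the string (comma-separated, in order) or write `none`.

i → match
ii → no match
iii → match
iv → no match
v → no match

i, iii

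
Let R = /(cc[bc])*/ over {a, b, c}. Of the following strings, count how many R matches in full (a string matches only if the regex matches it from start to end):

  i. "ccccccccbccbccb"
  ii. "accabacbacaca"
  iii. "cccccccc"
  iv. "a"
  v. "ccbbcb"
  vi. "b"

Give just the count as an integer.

1

i → match
ii → no match
iii → no match
iv → no match
v → no match
vi → no match
Total matched: 1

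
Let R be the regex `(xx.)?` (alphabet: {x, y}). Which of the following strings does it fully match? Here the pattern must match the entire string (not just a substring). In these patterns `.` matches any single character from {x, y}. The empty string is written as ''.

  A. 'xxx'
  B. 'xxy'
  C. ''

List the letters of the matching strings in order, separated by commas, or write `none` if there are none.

A → match
B → match
C → match

A, B, C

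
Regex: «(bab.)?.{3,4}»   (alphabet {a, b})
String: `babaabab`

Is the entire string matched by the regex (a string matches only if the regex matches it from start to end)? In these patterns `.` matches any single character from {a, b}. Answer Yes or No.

Yes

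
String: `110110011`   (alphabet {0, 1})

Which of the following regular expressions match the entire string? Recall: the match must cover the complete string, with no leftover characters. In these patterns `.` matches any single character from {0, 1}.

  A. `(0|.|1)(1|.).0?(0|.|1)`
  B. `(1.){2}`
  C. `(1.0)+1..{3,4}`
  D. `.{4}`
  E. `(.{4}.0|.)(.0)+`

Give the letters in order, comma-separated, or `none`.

C

A → no match
B → no match
C → match
D → no match
E → no match — must end with `0`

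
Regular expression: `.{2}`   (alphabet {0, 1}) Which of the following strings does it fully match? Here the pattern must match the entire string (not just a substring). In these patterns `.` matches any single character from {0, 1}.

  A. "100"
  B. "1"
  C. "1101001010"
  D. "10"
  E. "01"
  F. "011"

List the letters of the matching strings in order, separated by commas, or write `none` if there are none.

A → no match
B → no match
C → no match
D → match
E → match
F → no match

D, E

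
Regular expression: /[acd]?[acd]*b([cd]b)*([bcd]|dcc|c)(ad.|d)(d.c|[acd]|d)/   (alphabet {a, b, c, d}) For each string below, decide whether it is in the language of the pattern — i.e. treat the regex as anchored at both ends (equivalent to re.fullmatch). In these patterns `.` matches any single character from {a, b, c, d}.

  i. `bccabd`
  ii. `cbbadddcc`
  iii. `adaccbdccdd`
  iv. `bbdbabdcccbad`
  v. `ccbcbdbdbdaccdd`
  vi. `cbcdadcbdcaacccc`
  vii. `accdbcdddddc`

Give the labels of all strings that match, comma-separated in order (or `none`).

i → no match
ii → match
iii → match
iv → no match
v → no match
vi → no match
vii → no match

ii, iii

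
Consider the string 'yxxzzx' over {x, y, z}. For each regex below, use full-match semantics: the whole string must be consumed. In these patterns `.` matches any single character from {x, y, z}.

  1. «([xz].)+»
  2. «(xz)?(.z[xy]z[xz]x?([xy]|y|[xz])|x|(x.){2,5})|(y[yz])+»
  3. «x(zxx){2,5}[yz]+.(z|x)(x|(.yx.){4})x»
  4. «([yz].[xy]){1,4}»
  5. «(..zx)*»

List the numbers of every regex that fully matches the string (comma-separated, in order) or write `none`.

1 → no match
2 → no match
3 → no match — must start with 'xzxx'
4 → match
5 → no match

4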